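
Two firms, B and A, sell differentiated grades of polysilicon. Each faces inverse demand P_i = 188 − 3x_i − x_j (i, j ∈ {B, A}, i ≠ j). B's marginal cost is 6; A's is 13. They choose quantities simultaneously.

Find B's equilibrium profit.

Firm B's profit: π = x_B(188 − 3x_B − x_A) − 6x_B.
∂π/∂x_B = 182 − 6x_B − x_A = 0 ⇒ x_B = 91/3 − (1/6)x_A.
Similarly x_A = 175/6 − (1/6)x_B.
Solving the two reaction functions simultaneously: (1 − (−1/6)(−1/6))x_B = 91/3 − (1/6)·(175/6), so (35/36)x_B = 917/36 and x_B = 26.2.
Then x_A = 175/6 − (1/6)·26.2 = 24.8.
P_B = 188 − 3·26.2 − 24.8 = 84.6.
Profit = (84.6 − 6)·26.2 = 2059.32.

2059.32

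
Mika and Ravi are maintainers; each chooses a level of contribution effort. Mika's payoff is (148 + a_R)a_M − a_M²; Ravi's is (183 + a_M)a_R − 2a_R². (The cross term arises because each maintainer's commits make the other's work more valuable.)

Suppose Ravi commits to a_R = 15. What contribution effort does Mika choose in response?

81.5

Expanding Mika's payoff: 148a_M + a_Ra_M − a_M².
∂π/∂a_M = 148 + a_R − 2a_M = 0, so a_M = 74 + 0.5a_R.
At a_R = 15: a_M = 74 + 0.5·15 = 81.5.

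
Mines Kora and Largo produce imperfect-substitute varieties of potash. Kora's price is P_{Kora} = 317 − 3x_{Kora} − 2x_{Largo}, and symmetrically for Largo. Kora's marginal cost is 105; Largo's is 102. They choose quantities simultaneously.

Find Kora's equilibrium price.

Mine Kora's profit: π = x_{Kora}(317 − 3x_{Kora} − 2x_{Largo}) − 105x_{Kora}.
∂π/∂x_{Kora} = 212 − 6x_{Kora} − 2x_{Largo} = 0 ⇒ x_{Kora} = 106/3 − (1/3)x_{Largo}.
Similarly x_{Largo} = 215/6 − (1/3)x_{Kora}.
Substituting the second reaction function into the first: x_{Kora} = 106/3 − (1/3)(215/6 − (1/3)x_{Kora}), which gives (8/9)x_{Kora} = 421/18 ⇒ x_{Kora} = 26.3125.
Then x_{Largo} = 215/6 − (1/3)·26.3125 = 27.0625.
P_{Kora} = 317 − 3·26.3125 − 2·27.0625 = 183.9375.

183.9375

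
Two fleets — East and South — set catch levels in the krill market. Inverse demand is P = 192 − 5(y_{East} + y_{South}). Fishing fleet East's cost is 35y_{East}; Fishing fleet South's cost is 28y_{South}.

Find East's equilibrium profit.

Fishing fleet East's profit: π = y_{East}(192 − 5(y_{East} + y_{South})) − 35y_{East}.
∂π/∂y_{East} = 157 − 10y_{East} − 5y_{South} = 0, so y_{East} = 15.7 − 0.5y_{South}.
By the same steps for South: y_{South} = 16.4 − 0.5y_{East}.
Solving the two reaction functions simultaneously: (1 − (−0.5)(−0.5))y_{East} = 15.7 − 0.5·16.4, so 0.75y_{East} = 7.5 and y_{East} = 10.
Then y_{South} = 16.4 − 0.5·10 = 11.4.
Price P = 192 − 5·21.4 = 85.
East's profit: (85 − 35)·10 = 500.

500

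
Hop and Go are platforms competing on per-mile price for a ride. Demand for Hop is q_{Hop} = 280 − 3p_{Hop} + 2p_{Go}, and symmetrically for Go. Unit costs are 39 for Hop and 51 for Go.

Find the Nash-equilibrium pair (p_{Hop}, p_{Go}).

Hop's profit: π = (p_{Hop} − 39)(280 − 3p_{Hop} + 2p_{Go}).
∂π/∂p_{Hop} = 397 − 6p_{Hop} + 2p_{Go} = 0 ⇒ p_{Hop} = 397/6 + (1/3)p_{Go}.
Similarly p_{Go} = 433/6 + (1/3)p_{Hop}.
Plugging p_{Go} into Hop's best response: p_{Hop} = 397/6 + (1/3)(433/6 + (1/3)p_{Hop}) ⇒ (8/9)p_{Hop} = 812/9, so p_{Hop} = 101.5.
Then p_{Go} = 433/6 + (1/3)·101.5 = 106.

101.5, 106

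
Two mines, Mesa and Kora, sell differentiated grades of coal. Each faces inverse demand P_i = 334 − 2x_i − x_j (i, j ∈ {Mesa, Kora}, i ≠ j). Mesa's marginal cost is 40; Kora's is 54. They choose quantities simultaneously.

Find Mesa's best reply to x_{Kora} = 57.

Mine Mesa's profit: π = x_{Mesa}(334 − 2x_{Mesa} − x_{Kora}) − 40x_{Mesa}.
∂π/∂x_{Mesa} = 294 − 4x_{Mesa} − x_{Kora} = 0 ⇒ x_{Mesa} = 73.5 − 0.25x_{Kora}.
At x_{Kora} = 57: x_{Mesa} = 73.5 − 0.25·57 = 59.25.

59.25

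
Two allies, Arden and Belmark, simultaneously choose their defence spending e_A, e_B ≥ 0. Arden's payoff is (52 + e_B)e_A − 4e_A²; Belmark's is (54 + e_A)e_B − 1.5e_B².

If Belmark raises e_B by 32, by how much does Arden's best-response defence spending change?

Expanding Arden's payoff: 52e_A + e_Be_A − 4e_A².
∂π/∂e_A = 52 + e_B − 8e_A = 0, so e_A = 6.5 + 0.125e_B.
The reaction-function slope is 0.125, so a 32-unit rise in e_B moves e_A by 0.125 × 32 = 4. Arden's best response rises — the actions are strategic complements.

4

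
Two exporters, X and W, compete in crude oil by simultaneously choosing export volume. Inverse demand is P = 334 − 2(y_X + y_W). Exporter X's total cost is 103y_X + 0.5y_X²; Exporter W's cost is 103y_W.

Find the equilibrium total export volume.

72.1875

Exporter X's profit: π = y_X(334 − 2(y_X + y_W)) − 103y_X − 0.5y_X².
∂π/∂y_X = 231 − 5y_X − 2y_W = 0, so y_X = 46.2 − 0.4y_W.
For W: ∂π/∂y_W = 231 − 4y_W − 2y_X = 0 ⇒ y_W = 57.75 − 0.5y_X.
Solving the two reaction functions simultaneously: (1 − (−0.4)(−0.5))y_X = 46.2 − 0.4·57.75, so 0.8y_X = 23.1 and y_X = 28.875.
Then y_W = 57.75 − 0.5·28.875 = 43.3125.
Total export volume: 28.875 + 43.3125 = 72.1875.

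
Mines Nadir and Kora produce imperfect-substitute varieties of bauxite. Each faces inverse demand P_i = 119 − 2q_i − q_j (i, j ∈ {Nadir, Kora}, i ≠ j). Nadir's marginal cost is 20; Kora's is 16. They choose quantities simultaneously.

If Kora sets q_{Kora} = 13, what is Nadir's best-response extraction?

Mine Nadir's profit: π = q_{Nadir}(119 − 2q_{Nadir} − q_{Kora}) − 20q_{Nadir}.
∂π/∂q_{Nadir} = 99 − 4q_{Nadir} − q_{Kora} = 0 ⇒ q_{Nadir} = 24.75 − 0.25q_{Kora}.
At q_{Kora} = 13: q_{Nadir} = 24.75 − 0.25·13 = 21.5.

21.5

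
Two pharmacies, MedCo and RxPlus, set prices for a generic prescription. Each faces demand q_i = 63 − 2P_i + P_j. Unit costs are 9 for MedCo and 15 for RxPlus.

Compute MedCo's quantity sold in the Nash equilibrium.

MedCo's profit: π = (P_{MedCo} − 9)(63 − 2P_{MedCo} + P_{RxPlus}).
∂π/∂P_{MedCo} = 81 − 4P_{MedCo} + P_{RxPlus} = 0 ⇒ P_{MedCo} = 20.25 + 0.25P_{RxPlus}.
Similarly P_{RxPlus} = 23.25 + 0.25P_{MedCo}.
Plugging P_{RxPlus} into MedCo's best response: P_{MedCo} = 20.25 + 0.25(23.25 + 0.25P_{MedCo}) ⇒ 0.9375P_{MedCo} = 26.0625, so P_{MedCo} = 27.8.
Then P_{RxPlus} = 23.25 + 0.25·27.8 = 30.2.
q_{MedCo} = 63 − 2·27.8 + 30.2 = 37.6.

37.6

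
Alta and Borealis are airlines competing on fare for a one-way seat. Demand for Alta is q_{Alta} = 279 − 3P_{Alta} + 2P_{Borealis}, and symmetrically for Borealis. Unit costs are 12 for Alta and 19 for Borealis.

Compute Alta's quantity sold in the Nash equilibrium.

204.1875

Alta's profit: π = (P_{Alta} − 12)(279 − 3P_{Alta} + 2P_{Borealis}).
∂π/∂P_{Alta} = 315 − 6P_{Alta} + 2P_{Borealis} = 0 ⇒ P_{Alta} = 52.5 + (1/3)P_{Borealis}.
Similarly P_{Borealis} = 56 + (1/3)P_{Alta}.
Solving the two reaction functions simultaneously: (1 − (1/3)(1/3))P_{Alta} = 52.5 + (1/3)·56, so (8/9)P_{Alta} = 427/6 and P_{Alta} = 80.0625.
Then P_{Borealis} = 56 + (1/3)·80.0625 = 82.6875.
q_{Alta} = 279 − 3·80.0625 + 2·82.6875 = 204.1875.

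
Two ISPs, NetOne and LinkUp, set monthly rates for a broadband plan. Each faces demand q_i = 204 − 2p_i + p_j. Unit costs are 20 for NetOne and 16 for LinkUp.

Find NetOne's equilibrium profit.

NetOne's profit: π = (p_{NetOne} − 20)(204 − 2p_{NetOne} + p_{LinkUp}).
∂π/∂p_{NetOne} = 244 − 4p_{NetOne} + p_{LinkUp} = 0 ⇒ p_{NetOne} = 61 + 0.25p_{LinkUp}.
Similarly p_{LinkUp} = 59 + 0.25p_{NetOne}.
Solving the two reaction functions simultaneously: (1 − (0.25)(0.25))p_{NetOne} = 61 + 0.25·59, so 0.9375p_{NetOne} = 75.75 and p_{NetOne} = 80.8.
Then p_{LinkUp} = 59 + 0.25·80.8 = 79.2.
q_{NetOne} = 204 − 2·80.8 + 79.2 = 121.6.
Profit = (80.8 − 20)·121.6 = 7393.28.

7393.28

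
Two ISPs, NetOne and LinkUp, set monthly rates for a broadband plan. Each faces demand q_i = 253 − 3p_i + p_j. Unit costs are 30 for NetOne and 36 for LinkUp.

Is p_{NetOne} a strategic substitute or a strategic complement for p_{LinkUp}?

strategic complements

NetOne's profit: π = (p_{NetOne} − 30)(253 − 3p_{NetOne} + p_{LinkUp}).
∂π/∂p_{NetOne} = 343 − 6p_{NetOne} + p_{LinkUp} = 0 ⇒ p_{NetOne} = 343/6 + (1/6)p_{LinkUp}.
The best-response slope dp_{NetOne}/dp_{LinkUp} = 1/6 > 0: the reaction function is upward-sloping, so the choices are strategic complements.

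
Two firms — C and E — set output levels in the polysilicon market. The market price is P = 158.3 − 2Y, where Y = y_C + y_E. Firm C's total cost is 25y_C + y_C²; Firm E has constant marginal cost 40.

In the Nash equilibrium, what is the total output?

36.99

Firm C's profit: π = y_C(158.3 − 2(y_C + y_E)) − 25y_C − y_C².
∂π/∂y_C = 133.3 − 6y_C − 2y_E = 0, so y_C = 1333/60 − (1/3)y_E.
For E: ∂π/∂y_E = 118.3 − 4y_E − 2y_C = 0 ⇒ y_E = 29.575 − 0.5y_C.
Plugging y_E into C's best response: y_C = 1333/60 − (1/3)(29.575 − 0.5y_C) ⇒ (5/6)y_C = 1483/120, so y_C = 14.83.
Then y_E = 29.575 − 0.5·14.83 = 22.16.
Total output: 14.83 + 22.16 = 36.99.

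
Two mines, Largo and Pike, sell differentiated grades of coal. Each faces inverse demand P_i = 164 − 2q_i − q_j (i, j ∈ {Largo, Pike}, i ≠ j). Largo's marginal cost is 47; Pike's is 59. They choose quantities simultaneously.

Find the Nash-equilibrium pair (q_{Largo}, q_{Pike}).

Mine Largo's profit: π = q_{Largo}(164 − 2q_{Largo} − q_{Pike}) − 47q_{Largo}.
∂π/∂q_{Largo} = 117 − 4q_{Largo} − q_{Pike} = 0 ⇒ q_{Largo} = 29.25 − 0.25q_{Pike}.
Similarly q_{Pike} = 26.25 − 0.25q_{Largo}.
Solving the two reaction functions simultaneously: (1 − (−0.25)(−0.25))q_{Largo} = 29.25 − 0.25·26.25, so 0.9375q_{Largo} = 22.6875 and q_{Largo} = 24.2.
Then q_{Pike} = 26.25 − 0.25·24.2 = 20.2.

24.2, 20.2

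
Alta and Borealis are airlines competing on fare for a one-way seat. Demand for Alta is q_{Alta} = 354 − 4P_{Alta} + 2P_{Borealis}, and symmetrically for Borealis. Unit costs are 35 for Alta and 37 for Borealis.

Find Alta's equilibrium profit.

Alta's profit: π = (P_{Alta} − 35)(354 − 4P_{Alta} + 2P_{Borealis}).
∂π/∂P_{Alta} = 494 − 8P_{Alta} + 2P_{Borealis} = 0 ⇒ P_{Alta} = 61.75 + 0.25P_{Borealis}.
Similarly P_{Borealis} = 62.75 + 0.25P_{Alta}.
Plugging P_{Borealis} into Alta's best response: P_{Alta} = 61.75 + 0.25(62.75 + 0.25P_{Alta}) ⇒ 0.9375P_{Alta} = 77.4375, so P_{Alta} = 82.6.
Then P_{Borealis} = 62.75 + 0.25·82.6 = 83.4.
q_{Alta} = 354 − 4·82.6 + 2·83.4 = 190.4.
Profit = (82.6 − 35)·190.4 = 9063.04.

9063.04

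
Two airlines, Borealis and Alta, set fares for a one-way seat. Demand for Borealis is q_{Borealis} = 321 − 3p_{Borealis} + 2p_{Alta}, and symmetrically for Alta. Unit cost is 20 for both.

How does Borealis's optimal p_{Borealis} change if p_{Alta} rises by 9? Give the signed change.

3

Borealis's profit: π = (p_{Borealis} − 20)(321 − 3p_{Borealis} + 2p_{Alta}).
∂π/∂p_{Borealis} = 381 − 6p_{Borealis} + 2p_{Alta} = 0 ⇒ p_{Borealis} = 63.5 + (1/3)p_{Alta}.
The reaction-function slope is 1/3, so a 9-unit rise in p_{Alta} moves p_{Borealis} by 1/3 × 9 = 3. Borealis's best response rises — the actions are strategic complements.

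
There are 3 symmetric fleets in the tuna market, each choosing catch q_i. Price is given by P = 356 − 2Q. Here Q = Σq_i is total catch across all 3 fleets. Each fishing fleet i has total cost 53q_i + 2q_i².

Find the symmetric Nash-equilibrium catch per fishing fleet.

A representative fishing fleet's profit is π_i = q_i(356 − 2Q) − 53q_i − 2q_i², with Q = q_i + Σ_{j≠i} q_j.
First-order condition: 303 − 8q_i − 2Σ_{j≠i} q_j = 0.
Imposing symmetry (q_j = q for all j) turns Σ_{j≠i} q_j into 2q, so 303 = 12q and q = 25.25.

25.25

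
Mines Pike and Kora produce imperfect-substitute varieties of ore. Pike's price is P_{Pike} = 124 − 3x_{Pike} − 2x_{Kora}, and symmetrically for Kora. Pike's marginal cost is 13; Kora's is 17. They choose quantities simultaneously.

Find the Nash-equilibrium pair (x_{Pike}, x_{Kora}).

14.125, 13.125

Mine Pike's profit: π = x_{Pike}(124 − 3x_{Pike} − 2x_{Kora}) − 13x_{Pike}.
∂π/∂x_{Pike} = 111 − 6x_{Pike} − 2x_{Kora} = 0 ⇒ x_{Pike} = 18.5 − (1/3)x_{Kora}.
Similarly x_{Kora} = 107/6 − (1/3)x_{Pike}.
Solving the two reaction functions simultaneously: (1 − (−1/3)(−1/3))x_{Pike} = 18.5 − (1/3)·(107/6), so (8/9)x_{Pike} = 113/9 and x_{Pike} = 14.125.
Then x_{Kora} = 107/6 − (1/3)·14.125 = 13.125.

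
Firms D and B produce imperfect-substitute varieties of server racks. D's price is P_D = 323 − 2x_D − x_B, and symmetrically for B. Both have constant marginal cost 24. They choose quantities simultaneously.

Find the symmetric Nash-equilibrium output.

Firm D's profit: π = x_D(323 − 2x_D − x_B) − 24x_D.
∂π/∂x_D = 299 − 4x_D − x_B = 0 ⇒ x_D = 74.75 − 0.25x_B.
The game is symmetric, so in equilibrium x_B = x_D: the reaction function gives 1.25x_D = 74.75, hence x_D = 59.8.

59.8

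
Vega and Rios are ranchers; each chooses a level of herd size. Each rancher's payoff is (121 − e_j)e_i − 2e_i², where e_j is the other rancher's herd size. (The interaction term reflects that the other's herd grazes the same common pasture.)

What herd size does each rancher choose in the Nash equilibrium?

Vega's payoff is (121 − e_R)e_V − 2e_V².
∂π/∂e_V = 121 − e_R − 4e_V = 0, so e_V = 30.25 − 0.25e_R.
The game is symmetric, so in equilibrium e_R = e_V: the reaction function gives 1.25e_V = 30.25, hence e_V = 24.2.

24.2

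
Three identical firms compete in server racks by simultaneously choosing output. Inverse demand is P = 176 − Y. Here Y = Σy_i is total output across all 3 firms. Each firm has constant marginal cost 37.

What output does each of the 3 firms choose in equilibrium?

34.75

A representative firm's profit is π_i = y_i(176 − Y) − 37y_i, with Y = y_i + Σ_{j≠i} y_j.
First-order condition: 139 − 2y_i − Σ_{j≠i} y_j = 0.
In a symmetric equilibrium every firm chooses the same y, so Σ_{j≠i} y_j = 2y. The condition becomes 139 − 4y = 0, giving y = 139/4 = 34.75.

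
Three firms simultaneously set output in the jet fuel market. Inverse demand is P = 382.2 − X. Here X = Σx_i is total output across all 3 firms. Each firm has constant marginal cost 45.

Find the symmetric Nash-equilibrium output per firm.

A representative firm's profit is π_i = x_i(382.2 − X) − 45x_i, with X = x_i + Σ_{j≠i} x_j.
First-order condition: 337.2 − 2x_i − Σ_{j≠i} x_j = 0.
With identical firms, set every x_j = x: then 337.2 − 2x − 2x = 0, i.e. x = 337.2/4 = 84.3.

84.3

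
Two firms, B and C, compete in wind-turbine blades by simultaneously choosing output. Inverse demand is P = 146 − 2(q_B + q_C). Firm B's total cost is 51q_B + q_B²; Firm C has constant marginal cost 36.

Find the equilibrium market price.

Firm B's profit: π = q_B(146 − 2(q_B + q_C)) − 51q_B − q_B².
∂π/∂q_B = 95 − 6q_B − 2q_C = 0, so q_B = 95/6 − (1/3)q_C.
For C: ∂π/∂q_C = 110 − 4q_C − 2q_B = 0 ⇒ q_C = 27.5 − 0.5q_B.
Substituting the second reaction function into the first: q_B = 95/6 − (1/3)(27.5 − 0.5q_B), which gives (5/6)q_B = 20/3 ⇒ q_B = 8.
Then q_C = 27.5 − 0.5·8 = 23.5.
Equilibrium price: P = 146 − 2·31.5 = 83.

83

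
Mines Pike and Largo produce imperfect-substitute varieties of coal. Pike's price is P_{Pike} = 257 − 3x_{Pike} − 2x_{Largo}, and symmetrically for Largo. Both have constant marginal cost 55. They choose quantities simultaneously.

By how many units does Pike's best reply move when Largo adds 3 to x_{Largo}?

-1

Mine Pike's profit: π = x_{Pike}(257 − 3x_{Pike} − 2x_{Largo}) − 55x_{Pike}.
∂π/∂x_{Pike} = 202 − 6x_{Pike} − 2x_{Largo} = 0 ⇒ x_{Pike} = 101/3 − (1/3)x_{Largo}.
The reaction-function slope is −1/3, so a 3-unit rise in x_{Largo} moves x_{Pike} by −1/3 × 3 = −1. Pike's best response falls — the actions are strategic substitutes.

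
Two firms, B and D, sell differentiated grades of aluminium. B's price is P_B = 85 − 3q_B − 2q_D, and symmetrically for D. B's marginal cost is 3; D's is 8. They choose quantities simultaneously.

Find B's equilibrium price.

34.6875

Firm B's profit: π = q_B(85 − 3q_B − 2q_D) − 3q_B.
∂π/∂q_B = 82 − 6q_B − 2q_D = 0 ⇒ q_B = 41/3 − (1/3)q_D.
Similarly q_D = 77/6 − (1/3)q_B.
Substituting the second reaction function into the first: q_B = 41/3 − (1/3)(77/6 − (1/3)q_B), which gives (8/9)q_B = 169/18 ⇒ q_B = 10.5625.
Then q_D = 77/6 − (1/3)·10.5625 = 9.3125.
P_B = 85 − 3·10.5625 − 2·9.3125 = 34.6875.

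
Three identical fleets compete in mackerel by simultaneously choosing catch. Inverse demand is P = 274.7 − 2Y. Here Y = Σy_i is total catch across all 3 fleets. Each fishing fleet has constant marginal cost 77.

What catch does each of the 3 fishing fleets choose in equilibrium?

24.7125

A representative fishing fleet's profit is π_i = y_i(274.7 − 2Y) − 77y_i, with Y = y_i + Σ_{j≠i} y_j.
First-order condition: 197.7 − 4y_i − 2Σ_{j≠i} y_j = 0.
Imposing symmetry (y_j = y for all j) turns Σ_{j≠i} y_j into 2y, so 197.7 = 8y and y = 24.7125.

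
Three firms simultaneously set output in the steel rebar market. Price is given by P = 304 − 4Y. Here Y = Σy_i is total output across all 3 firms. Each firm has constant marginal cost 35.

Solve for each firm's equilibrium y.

16.8125

A representative firm's profit is π_i = y_i(304 − 4Y) − 35y_i, with Y = y_i + Σ_{j≠i} y_j.
First-order condition: 269 − 8y_i − 4Σ_{j≠i} y_j = 0.
In a symmetric equilibrium every firm chooses the same y, so Σ_{j≠i} y_j = 2y. The condition becomes 269 − 16y = 0, giving y = 269/16 = 16.8125.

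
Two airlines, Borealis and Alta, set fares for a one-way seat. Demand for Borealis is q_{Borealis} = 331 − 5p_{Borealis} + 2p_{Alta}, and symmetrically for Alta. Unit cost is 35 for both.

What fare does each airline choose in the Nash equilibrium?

Borealis's profit: π = (p_{Borealis} − 35)(331 − 5p_{Borealis} + 2p_{Alta}).
∂π/∂p_{Borealis} = 506 − 10p_{Borealis} + 2p_{Alta} = 0 ⇒ p_{Borealis} = 50.6 + 0.2p_{Alta}.
By symmetry p_{Alta} = p_{Borealis}; substituting into the reaction function, 0.8p_{Borealis} = 50.6 and p_{Borealis} = 63.25.

63.25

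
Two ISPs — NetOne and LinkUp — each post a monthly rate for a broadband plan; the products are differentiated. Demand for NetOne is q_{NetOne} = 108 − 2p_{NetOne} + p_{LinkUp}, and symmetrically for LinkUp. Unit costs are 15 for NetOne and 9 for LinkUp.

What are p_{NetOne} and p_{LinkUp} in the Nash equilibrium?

45.2, 42.8

NetOne's profit: π = (p_{NetOne} − 15)(108 − 2p_{NetOne} + p_{LinkUp}).
∂π/∂p_{NetOne} = 138 − 4p_{NetOne} + p_{LinkUp} = 0 ⇒ p_{NetOne} = 34.5 + 0.25p_{LinkUp}.
Similarly p_{LinkUp} = 31.5 + 0.25p_{NetOne}.
Plugging p_{LinkUp} into NetOne's best response: p_{NetOne} = 34.5 + 0.25(31.5 + 0.25p_{NetOne}) ⇒ 0.9375p_{NetOne} = 42.375, so p_{NetOne} = 45.2.
Then p_{LinkUp} = 31.5 + 0.25·45.2 = 42.8.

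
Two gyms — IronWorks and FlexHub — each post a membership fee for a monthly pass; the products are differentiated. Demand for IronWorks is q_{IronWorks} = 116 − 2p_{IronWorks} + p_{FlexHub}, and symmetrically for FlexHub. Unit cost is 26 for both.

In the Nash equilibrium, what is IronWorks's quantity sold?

IronWorks's profit: π = (p_{IronWorks} − 26)(116 − 2p_{IronWorks} + p_{FlexHub}).
∂π/∂p_{IronWorks} = 168 − 4p_{IronWorks} + p_{FlexHub} = 0 ⇒ p_{IronWorks} = 42 + 0.25p_{FlexHub}.
Setting p_{IronWorks} = p_{FlexHub} in the reaction function: p_{IronWorks} = 42 + 0.25p_{IronWorks}, so p_{IronWorks} = 42 / 0.75 = 56.
q_{IronWorks} = 116 − 2·56 + 56 = 60.

60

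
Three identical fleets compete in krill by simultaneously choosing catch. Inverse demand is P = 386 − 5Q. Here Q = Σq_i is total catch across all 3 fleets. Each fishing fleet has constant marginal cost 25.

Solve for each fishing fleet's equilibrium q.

18.05

A representative fishing fleet's profit is π_i = q_i(386 − 5Q) − 25q_i, with Q = q_i + Σ_{j≠i} q_j.
First-order condition: 361 − 10q_i − 5Σ_{j≠i} q_j = 0.
With identical fishing fleets, set every q_j = q: then 361 − 10q − 10q = 0, i.e. q = 361/20 = 18.05.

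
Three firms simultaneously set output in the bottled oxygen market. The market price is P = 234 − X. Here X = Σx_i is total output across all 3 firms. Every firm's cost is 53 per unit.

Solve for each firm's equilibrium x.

A representative firm's profit is π_i = x_i(234 − X) − 53x_i, with X = x_i + Σ_{j≠i} x_j.
First-order condition: 181 − 2x_i − Σ_{j≠i} x_j = 0.
Imposing symmetry (x_j = x for all j) turns Σ_{j≠i} x_j into 2x, so 181 = 4x and x = 45.25.

45.25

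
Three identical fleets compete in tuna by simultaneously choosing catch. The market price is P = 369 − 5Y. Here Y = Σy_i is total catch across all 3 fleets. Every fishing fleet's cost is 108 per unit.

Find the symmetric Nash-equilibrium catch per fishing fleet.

13.05

A representative fishing fleet's profit is π_i = y_i(369 − 5Y) − 108y_i, with Y = y_i + Σ_{j≠i} y_j.
First-order condition: 261 − 10y_i − 5Σ_{j≠i} y_j = 0.
With identical fishing fleets, set every y_j = y: then 261 − 10y − 10y = 0, i.e. y = 261/20 = 13.05.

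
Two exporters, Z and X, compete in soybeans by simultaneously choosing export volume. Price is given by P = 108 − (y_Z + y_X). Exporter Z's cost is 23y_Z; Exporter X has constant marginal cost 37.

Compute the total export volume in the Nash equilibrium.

52

Exporter Z's profit: π = y_Z(108 − (y_Z + y_X)) − 23y_Z.
∂π/∂y_Z = 85 − 2y_Z − y_X = 0, so y_Z = 42.5 − 0.5y_X.
By the same steps for X: y_X = 35.5 − 0.5y_Z.
Substituting the second reaction function into the first: y_Z = 42.5 − 0.5(35.5 − 0.5y_Z), which gives 0.75y_Z = 24.75 ⇒ y_Z = 33.
Then y_X = 35.5 − 0.5·33 = 19.
Total export volume: 33 + 19 = 52.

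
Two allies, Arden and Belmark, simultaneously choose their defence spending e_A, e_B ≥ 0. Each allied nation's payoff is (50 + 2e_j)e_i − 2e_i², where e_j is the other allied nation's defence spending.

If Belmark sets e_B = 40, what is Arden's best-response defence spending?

32.5

Arden's payoff is (50 + 2e_B)e_A − 2e_A².
∂π/∂e_A = 50 + 2e_B − 4e_A = 0, so e_A = 12.5 + 0.5e_B.
At e_B = 40: e_A = 12.5 + 0.5·40 = 32.5.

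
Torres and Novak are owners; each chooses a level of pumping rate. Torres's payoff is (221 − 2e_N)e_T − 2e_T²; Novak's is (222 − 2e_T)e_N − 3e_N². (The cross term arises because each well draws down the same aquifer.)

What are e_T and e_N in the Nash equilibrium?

Expanding Torres's payoff: 221e_T − 2e_Ne_T − 2e_T².
∂π/∂e_T = 221 − 2e_N − 4e_T = 0, so e_T = 55.25 − 0.5e_N.
Likewise for Novak: e_N = 37 − (1/3)e_T.
Plugging e_N into Torres's best response: e_T = 55.25 − 0.5(37 − (1/3)e_T) ⇒ (5/6)e_T = 36.75, so e_T = 44.1.
Then e_N = 37 − (1/3)·44.1 = 22.3.

44.1, 22.3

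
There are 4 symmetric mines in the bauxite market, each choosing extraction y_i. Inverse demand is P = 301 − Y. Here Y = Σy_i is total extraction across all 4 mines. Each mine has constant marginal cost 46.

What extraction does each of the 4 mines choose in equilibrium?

A representative mine's profit is π_i = y_i(301 − Y) − 46y_i, with Y = y_i + Σ_{j≠i} y_j.
First-order condition: 255 − 2y_i − Σ_{j≠i} y_j = 0.
Imposing symmetry (y_j = y for all j) turns Σ_{j≠i} y_j into 3y, so 255 = 5y and y = 51.

51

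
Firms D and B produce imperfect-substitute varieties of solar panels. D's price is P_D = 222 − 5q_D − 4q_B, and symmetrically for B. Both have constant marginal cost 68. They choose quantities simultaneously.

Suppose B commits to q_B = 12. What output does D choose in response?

10.6

Firm D's profit: π = q_D(222 − 5q_D − 4q_B) − 68q_D.
∂π/∂q_D = 154 − 10q_D − 4q_B = 0 ⇒ q_D = 15.4 − 0.4q_B.
At q_B = 12: q_D = 15.4 − 0.4·12 = 10.6.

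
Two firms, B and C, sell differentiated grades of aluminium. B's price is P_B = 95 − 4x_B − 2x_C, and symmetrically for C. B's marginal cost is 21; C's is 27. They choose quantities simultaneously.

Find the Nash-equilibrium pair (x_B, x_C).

7.6, 6.6

Firm B's profit: π = x_B(95 − 4x_B − 2x_C) − 21x_B.
∂π/∂x_B = 74 − 8x_B − 2x_C = 0 ⇒ x_B = 9.25 − 0.25x_C.
Similarly x_C = 8.5 − 0.25x_B.
Solving the two reaction functions simultaneously: (1 − (−0.25)(−0.25))x_B = 9.25 − 0.25·8.5, so 0.9375x_B = 7.125 and x_B = 7.6.
Then x_C = 8.5 − 0.25·7.6 = 6.6.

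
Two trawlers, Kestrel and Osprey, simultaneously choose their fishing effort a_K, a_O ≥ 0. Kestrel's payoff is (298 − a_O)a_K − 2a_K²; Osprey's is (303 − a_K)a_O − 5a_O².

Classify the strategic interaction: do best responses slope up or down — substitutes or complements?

Expanding Kestrel's payoff: 298a_K − a_Oa_K − 2a_K².
∂π/∂a_K = 298 − a_O − 4a_K = 0, so a_K = 74.5 − 0.25a_O.
The best-response slope da_K/da_O = −0.25 < 0: the reaction function is downward-sloping, so the choices are strategic substitutes.

strategic substitutes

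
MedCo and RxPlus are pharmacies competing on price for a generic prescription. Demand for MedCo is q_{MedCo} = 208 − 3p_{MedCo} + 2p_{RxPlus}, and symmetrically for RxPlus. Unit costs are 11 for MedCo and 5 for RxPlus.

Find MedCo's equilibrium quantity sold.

144.375

MedCo's profit: π = (p_{MedCo} − 11)(208 − 3p_{MedCo} + 2p_{RxPlus}).
∂π/∂p_{MedCo} = 241 − 6p_{MedCo} + 2p_{RxPlus} = 0 ⇒ p_{MedCo} = 241/6 + (1/3)p_{RxPlus}.
Similarly p_{RxPlus} = 223/6 + (1/3)p_{MedCo}.
Solving the two reaction functions simultaneously: (1 − (1/3)(1/3))p_{MedCo} = 241/6 + (1/3)·(223/6), so (8/9)p_{MedCo} = 473/9 and p_{MedCo} = 59.125.
Then p_{RxPlus} = 223/6 + (1/3)·59.125 = 56.875.
q_{MedCo} = 208 − 3·59.125 + 2·56.875 = 144.375.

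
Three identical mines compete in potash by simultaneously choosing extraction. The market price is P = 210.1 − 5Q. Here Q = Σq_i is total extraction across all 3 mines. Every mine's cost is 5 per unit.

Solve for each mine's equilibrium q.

10.255

A representative mine's profit is π_i = q_i(210.1 − 5Q) − 5q_i, with Q = q_i + Σ_{j≠i} q_j.
First-order condition: 205.1 − 10q_i − 5Σ_{j≠i} q_j = 0.
Imposing symmetry (q_j = q for all j) turns Σ_{j≠i} q_j into 2q, so 205.1 = 20q and q = 10.255.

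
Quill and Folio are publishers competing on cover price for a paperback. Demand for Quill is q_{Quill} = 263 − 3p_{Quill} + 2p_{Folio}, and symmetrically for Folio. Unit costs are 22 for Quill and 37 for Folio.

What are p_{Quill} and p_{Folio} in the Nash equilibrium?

Quill's profit: π = (p_{Quill} − 22)(263 − 3p_{Quill} + 2p_{Folio}).
∂π/∂p_{Quill} = 329 − 6p_{Quill} + 2p_{Folio} = 0 ⇒ p_{Quill} = 329/6 + (1/3)p_{Folio}.
Similarly p_{Folio} = 187/3 + (1/3)p_{Quill}.
Solving the two reaction functions simultaneously: (1 − (1/3)(1/3))p_{Quill} = 329/6 + (1/3)·(187/3), so (8/9)p_{Quill} = 1361/18 and p_{Quill} = 85.0625.
Then p_{Folio} = 187/3 + (1/3)·85.0625 = 90.6875.

85.0625, 90.6875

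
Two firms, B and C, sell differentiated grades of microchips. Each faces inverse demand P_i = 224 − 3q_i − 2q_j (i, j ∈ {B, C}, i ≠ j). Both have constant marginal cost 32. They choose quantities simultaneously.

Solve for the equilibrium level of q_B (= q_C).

Firm B's profit: π = q_B(224 − 3q_B − 2q_C) − 32q_B.
∂π/∂q_B = 192 − 6q_B − 2q_C = 0 ⇒ q_B = 32 − (1/3)q_C.
Setting q_B = q_C in the reaction function: q_B = 32 − (1/3)q_B, so q_B = 32 / (4/3) = 24.

24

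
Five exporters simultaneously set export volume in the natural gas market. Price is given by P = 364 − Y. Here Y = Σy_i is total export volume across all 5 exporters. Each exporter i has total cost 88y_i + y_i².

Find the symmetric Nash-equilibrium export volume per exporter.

A representative exporter's profit is π_i = y_i(364 − Y) − 88y_i − y_i², with Y = y_i + Σ_{j≠i} y_j.
First-order condition: 276 − 4y_i − Σ_{j≠i} y_j = 0.
With identical exporters, set every y_j = y: then 276 − 4y − 4y = 0, i.e. y = 276/8 = 34.5.

34.5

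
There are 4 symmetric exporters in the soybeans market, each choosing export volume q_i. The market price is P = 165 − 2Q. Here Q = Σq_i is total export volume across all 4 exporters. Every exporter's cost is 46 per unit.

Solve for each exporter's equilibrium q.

11.9

A representative exporter's profit is π_i = q_i(165 − 2Q) − 46q_i, with Q = q_i + Σ_{j≠i} q_j.
First-order condition: 119 − 4q_i − 2Σ_{j≠i} q_j = 0.
With identical exporters, set every q_j = q: then 119 − 4q − 6q = 0, i.e. q = 119/10 = 11.9.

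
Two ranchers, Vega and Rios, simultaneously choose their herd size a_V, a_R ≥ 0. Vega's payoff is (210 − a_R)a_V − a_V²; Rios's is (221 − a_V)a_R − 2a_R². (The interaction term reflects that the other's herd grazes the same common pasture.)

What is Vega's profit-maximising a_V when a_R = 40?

Expanding Vega's payoff: 210a_V − a_Ra_V − a_V².
∂π/∂a_V = 210 − a_R − 2a_V = 0, so a_V = 105 − 0.5a_R.
At a_R = 40: a_V = 105 − 0.5·40 = 85.

85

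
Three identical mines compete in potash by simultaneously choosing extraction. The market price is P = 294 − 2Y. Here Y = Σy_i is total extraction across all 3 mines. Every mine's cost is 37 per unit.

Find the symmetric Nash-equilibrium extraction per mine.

A representative mine's profit is π_i = y_i(294 − 2Y) − 37y_i, with Y = y_i + Σ_{j≠i} y_j.
First-order condition: 257 − 4y_i − 2Σ_{j≠i} y_j = 0.
With identical mines, set every y_j = y: then 257 − 4y − 4y = 0, i.e. y = 257/8 = 32.125.

32.125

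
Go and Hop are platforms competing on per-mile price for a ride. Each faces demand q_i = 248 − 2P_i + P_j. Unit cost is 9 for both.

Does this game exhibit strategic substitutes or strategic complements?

strategic complements

Go's profit: π = (P_{Go} − 9)(248 − 2P_{Go} + P_{Hop}).
∂π/∂P_{Go} = 266 − 4P_{Go} + P_{Hop} = 0 ⇒ P_{Go} = 66.5 + 0.25P_{Hop}.
The best-response slope dP_{Go}/dP_{Hop} = 0.25 > 0: the reaction function is upward-sloping, so the choices are strategic complements.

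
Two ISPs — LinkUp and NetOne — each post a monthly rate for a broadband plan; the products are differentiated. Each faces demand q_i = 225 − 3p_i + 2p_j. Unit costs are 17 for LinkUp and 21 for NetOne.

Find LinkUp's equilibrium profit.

8347.6875

LinkUp's profit: π = (p_{LinkUp} − 17)(225 − 3p_{LinkUp} + 2p_{NetOne}).
∂π/∂p_{LinkUp} = 276 − 6p_{LinkUp} + 2p_{NetOne} = 0 ⇒ p_{LinkUp} = 46 + (1/3)p_{NetOne}.
Similarly p_{NetOne} = 48 + (1/3)p_{LinkUp}.
Plugging p_{NetOne} into LinkUp's best response: p_{LinkUp} = 46 + (1/3)(48 + (1/3)p_{LinkUp}) ⇒ (8/9)p_{LinkUp} = 62, so p_{LinkUp} = 69.75.
Then p_{NetOne} = 48 + (1/3)·69.75 = 71.25.
q_{LinkUp} = 225 − 3·69.75 + 2·71.25 = 158.25.
Profit = (69.75 − 17)·158.25 = 8347.6875.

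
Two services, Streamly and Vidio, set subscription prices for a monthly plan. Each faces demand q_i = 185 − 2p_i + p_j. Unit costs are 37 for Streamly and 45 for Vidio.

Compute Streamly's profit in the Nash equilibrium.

Streamly's profit: π = (p_{Streamly} − 37)(185 − 2p_{Streamly} + p_{Vidio}).
∂π/∂p_{Streamly} = 259 − 4p_{Streamly} + p_{Vidio} = 0 ⇒ p_{Streamly} = 64.75 + 0.25p_{Vidio}.
Similarly p_{Vidio} = 68.75 + 0.25p_{Streamly}.
Plugging p_{Vidio} into Streamly's best response: p_{Streamly} = 64.75 + 0.25(68.75 + 0.25p_{Streamly}) ⇒ 0.9375p_{Streamly} = 81.9375, so p_{Streamly} = 87.4.
Then p_{Vidio} = 68.75 + 0.25·87.4 = 90.6.
q_{Streamly} = 185 − 2·87.4 + 90.6 = 100.8.
Profit = (87.4 − 37)·100.8 = 5080.32.

5080.32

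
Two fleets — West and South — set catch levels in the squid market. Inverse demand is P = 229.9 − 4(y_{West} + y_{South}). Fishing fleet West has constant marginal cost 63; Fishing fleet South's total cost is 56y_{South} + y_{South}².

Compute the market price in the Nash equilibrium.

Fishing fleet West's profit: π = y_{West}(229.9 − 4(y_{West} + y_{South})) − 63y_{West}.
∂π/∂y_{West} = 166.9 − 8y_{West} − 4y_{South} = 0, so y_{West} = 20.8625 − 0.5y_{South}.
For South: ∂π/∂y_{South} = 173.9 − 10y_{South} − 4y_{West} = 0 ⇒ y_{South} = 17.39 − 0.4y_{West}.
Plugging y_{South} into West's best response: y_{West} = 20.8625 − 0.5(17.39 − 0.4y_{West}) ⇒ 0.8y_{West} = 12.1675, so y_{West} = 4867/320.
Then y_{South} = 17.39 − 0.4·(4867/320) = 1809/160.
Equilibrium price: P = 229.9 − 4·(1697/64) = 123.8375.

123.8375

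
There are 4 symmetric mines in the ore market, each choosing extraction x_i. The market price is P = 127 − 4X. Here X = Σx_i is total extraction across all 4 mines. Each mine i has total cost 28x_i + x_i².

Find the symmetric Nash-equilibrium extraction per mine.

4.5

A representative mine's profit is π_i = x_i(127 − 4X) − 28x_i − x_i², with X = x_i + Σ_{j≠i} x_j.
First-order condition: 99 − 10x_i − 4Σ_{j≠i} x_j = 0.
With identical mines, set every x_j = x: then 99 − 10x − 12x = 0, i.e. x = 99/22 = 4.5.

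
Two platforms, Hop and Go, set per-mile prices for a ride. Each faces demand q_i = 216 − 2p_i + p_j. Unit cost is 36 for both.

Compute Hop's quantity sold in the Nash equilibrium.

Hop's profit: π = (p_{Hop} − 36)(216 − 2p_{Hop} + p_{Go}).
∂π/∂p_{Hop} = 288 − 4p_{Hop} + p_{Go} = 0 ⇒ p_{Hop} = 72 + 0.25p_{Go}.
By symmetry p_{Go} = p_{Hop}; substituting into the reaction function, 0.75p_{Hop} = 72 and p_{Hop} = 96.
q_{Hop} = 216 − 2·96 + 96 = 120.

120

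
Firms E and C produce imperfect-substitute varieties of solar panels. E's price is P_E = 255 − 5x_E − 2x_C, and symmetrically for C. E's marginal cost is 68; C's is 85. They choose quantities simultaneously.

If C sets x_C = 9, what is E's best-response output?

16.9

Firm E's profit: π = x_E(255 − 5x_E − 2x_C) − 68x_E.
∂π/∂x_E = 187 − 10x_E − 2x_C = 0 ⇒ x_E = 18.7 − 0.2x_C.
At x_C = 9: x_E = 18.7 − 0.2·9 = 16.9.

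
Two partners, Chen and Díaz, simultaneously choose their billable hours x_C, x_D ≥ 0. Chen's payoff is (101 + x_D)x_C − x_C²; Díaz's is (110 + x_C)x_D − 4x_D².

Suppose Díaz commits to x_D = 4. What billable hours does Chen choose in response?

Expanding Chen's payoff: 101x_C + x_Dx_C − x_C².
∂π/∂x_C = 101 + x_D − 2x_C = 0, so x_C = 50.5 + 0.5x_D.
At x_D = 4: x_C = 50.5 + 0.5·4 = 52.5.

52.5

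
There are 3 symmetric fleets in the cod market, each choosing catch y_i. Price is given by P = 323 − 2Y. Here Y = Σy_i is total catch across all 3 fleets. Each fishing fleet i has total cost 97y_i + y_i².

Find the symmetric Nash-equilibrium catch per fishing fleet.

A representative fishing fleet's profit is π_i = y_i(323 − 2Y) − 97y_i − y_i², with Y = y_i + Σ_{j≠i} y_j.
First-order condition: 226 − 6y_i − 2Σ_{j≠i} y_j = 0.
In a symmetric equilibrium every fishing fleet chooses the same y, so Σ_{j≠i} y_j = 2y. The condition becomes 226 − 10y = 0, giving y = 226/10 = 22.6.

22.6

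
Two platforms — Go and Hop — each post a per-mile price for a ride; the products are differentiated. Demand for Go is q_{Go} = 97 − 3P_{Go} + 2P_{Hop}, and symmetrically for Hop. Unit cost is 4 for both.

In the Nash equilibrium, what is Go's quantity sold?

Go's profit: π = (P_{Go} − 4)(97 − 3P_{Go} + 2P_{Hop}).
∂π/∂P_{Go} = 109 − 6P_{Go} + 2P_{Hop} = 0 ⇒ P_{Go} = 109/6 + (1/3)P_{Hop}.
The game is symmetric, so in equilibrium P_{Hop} = P_{Go}: the reaction function gives (2/3)P_{Go} = 109/6, hence P_{Go} = 27.25.
q_{Go} = 97 − 3·27.25 + 2·27.25 = 69.75.

69.75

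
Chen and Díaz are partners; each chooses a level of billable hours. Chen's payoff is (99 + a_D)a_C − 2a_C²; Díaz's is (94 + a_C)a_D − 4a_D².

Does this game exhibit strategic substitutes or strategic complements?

strategic complements

Expanding Chen's payoff: 99a_C + a_Da_C − 2a_C².
∂π/∂a_C = 99 + a_D − 4a_C = 0, so a_C = 24.75 + 0.25a_D.
The best-response slope da_C/da_D = 0.25 > 0: the reaction function is upward-sloping, so the choices are strategic complements.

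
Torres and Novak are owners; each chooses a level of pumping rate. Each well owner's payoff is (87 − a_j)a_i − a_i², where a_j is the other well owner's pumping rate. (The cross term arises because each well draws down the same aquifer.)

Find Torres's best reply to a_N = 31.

Torres's payoff is (87 − a_N)a_T − a_T².
∂π/∂a_T = 87 − a_N − 2a_T = 0, so a_T = 43.5 − 0.5a_N.
At a_N = 31: a_T = 43.5 − 0.5·31 = 28.

28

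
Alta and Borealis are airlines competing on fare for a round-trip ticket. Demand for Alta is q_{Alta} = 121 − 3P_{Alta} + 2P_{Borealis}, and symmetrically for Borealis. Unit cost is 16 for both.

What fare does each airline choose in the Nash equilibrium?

42.25

Alta's profit: π = (P_{Alta} − 16)(121 − 3P_{Alta} + 2P_{Borealis}).
∂π/∂P_{Alta} = 169 − 6P_{Alta} + 2P_{Borealis} = 0 ⇒ P_{Alta} = 169/6 + (1/3)P_{Borealis}.
By symmetry P_{Borealis} = P_{Alta}; substituting into the reaction function, (2/3)P_{Alta} = 169/6 and P_{Alta} = 42.25.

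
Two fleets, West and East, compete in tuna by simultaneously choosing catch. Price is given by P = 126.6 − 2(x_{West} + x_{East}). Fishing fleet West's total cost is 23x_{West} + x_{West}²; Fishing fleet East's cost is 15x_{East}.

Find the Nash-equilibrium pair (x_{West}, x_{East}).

Fishing fleet West's profit: π = x_{West}(126.6 − 2(x_{West} + x_{East})) − 23x_{West} − x_{West}².
∂π/∂x_{West} = 103.6 − 6x_{West} − 2x_{East} = 0, so x_{West} = 259/15 − (1/3)x_{East}.
For East: ∂π/∂x_{East} = 111.6 − 4x_{East} − 2x_{West} = 0 ⇒ x_{East} = 27.9 − 0.5x_{West}.
Substituting the second reaction function into the first: x_{West} = 259/15 − (1/3)(27.9 − 0.5x_{West}), which gives (5/6)x_{West} = 239/30 ⇒ x_{West} = 9.56.
Then x_{East} = 27.9 − 0.5·9.56 = 23.12.

9.56, 23.12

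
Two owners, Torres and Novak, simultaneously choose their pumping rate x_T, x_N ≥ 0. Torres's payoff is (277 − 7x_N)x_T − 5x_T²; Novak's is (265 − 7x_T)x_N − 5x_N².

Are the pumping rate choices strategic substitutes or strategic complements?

strategic substitutes

Expanding Torres's payoff: 277x_T − 7x_Nx_T − 5x_T².
∂π/∂x_T = 277 − 7x_N − 10x_T = 0, so x_T = 27.7 − 0.7x_N.
The best-response slope dx_T/dx_N = −0.7 < 0: the reaction function is downward-sloping, so the choices are strategic substitutes.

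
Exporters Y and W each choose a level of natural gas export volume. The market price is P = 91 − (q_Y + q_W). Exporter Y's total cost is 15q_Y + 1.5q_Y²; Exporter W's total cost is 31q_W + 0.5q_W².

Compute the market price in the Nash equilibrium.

63

Exporter Y's profit: π = q_Y(91 − (q_Y + q_W)) − 15q_Y − 1.5q_Y².
∂π/∂q_Y = 76 − 5q_Y − q_W = 0, so q_Y = 15.2 − 0.2q_W.
For W: ∂π/∂q_W = 60 − 3q_W − q_Y = 0 ⇒ q_W = 20 − (1/3)q_Y.
Plugging q_W into Y's best response: q_Y = 15.2 − 0.2(20 − (1/3)q_Y) ⇒ (14/15)q_Y = 11.2, so q_Y = 12.
Then q_W = 20 − (1/3)·12 = 16.
Equilibrium price: P = 91 − 28 = 63.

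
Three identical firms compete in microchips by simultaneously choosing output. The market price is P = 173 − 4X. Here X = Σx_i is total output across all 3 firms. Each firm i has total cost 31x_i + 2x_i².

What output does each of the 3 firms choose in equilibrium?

7.1

A representative firm's profit is π_i = x_i(173 − 4X) − 31x_i − 2x_i², with X = x_i + Σ_{j≠i} x_j.
First-order condition: 142 − 12x_i − 4Σ_{j≠i} x_j = 0.
In a symmetric equilibrium every firm chooses the same x, so Σ_{j≠i} x_j = 2x. The condition becomes 142 − 20x = 0, giving x = 142/20 = 7.1.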